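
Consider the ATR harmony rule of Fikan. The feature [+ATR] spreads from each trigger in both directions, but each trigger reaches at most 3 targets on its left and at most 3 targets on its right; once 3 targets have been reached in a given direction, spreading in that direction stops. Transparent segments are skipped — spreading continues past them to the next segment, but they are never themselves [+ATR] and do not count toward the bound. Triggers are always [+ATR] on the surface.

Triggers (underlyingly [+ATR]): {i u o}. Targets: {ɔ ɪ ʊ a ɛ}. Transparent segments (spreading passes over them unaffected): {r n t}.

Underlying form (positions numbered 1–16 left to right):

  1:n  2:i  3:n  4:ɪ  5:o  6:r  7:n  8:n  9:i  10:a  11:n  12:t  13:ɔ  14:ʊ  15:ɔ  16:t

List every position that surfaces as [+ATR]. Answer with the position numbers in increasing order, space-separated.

2 4 5 9 10 13 14

From /i/ at 2 rightward: 3 /n/ transparent; 4 /ɪ/ → [+ATR]; 5 /o/ is itself a trigger — this domain ends here.
From /i/ at 2 leftward: 1 /n/ transparent; word edge.
From /o/ at 5 rightward: 6 /r/ transparent; 7 /n/ transparent; 8 /n/ transparent; 9 /i/ is itself a trigger — this domain ends here.
From /o/ at 5 leftward: 4 /ɪ/ → [+ATR]; 3 /n/ transparent; 2 /i/ is itself a trigger — this domain ends here.
From /i/ at 9 rightward: 10 /a/ → [+ATR]; 11 /n/ transparent; 12 /t/ transparent; 13 /ɔ/ → [+ATR]; 14 /ʊ/ → [+ATR]; bound reached.
From /i/ at 9 leftward: 8 /n/ transparent; 7 /n/ transparent; 6 /r/ transparent; 5 /o/ is itself a trigger — this domain ends here.
Target with no active source: position 15 stays [-ATR].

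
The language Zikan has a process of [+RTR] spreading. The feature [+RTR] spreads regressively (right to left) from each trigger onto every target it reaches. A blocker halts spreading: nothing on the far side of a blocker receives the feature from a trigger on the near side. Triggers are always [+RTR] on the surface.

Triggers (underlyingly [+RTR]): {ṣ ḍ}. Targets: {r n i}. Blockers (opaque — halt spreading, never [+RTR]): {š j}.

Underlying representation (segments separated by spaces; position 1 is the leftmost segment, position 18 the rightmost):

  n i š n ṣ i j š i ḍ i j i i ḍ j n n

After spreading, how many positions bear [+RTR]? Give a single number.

7

From /ṣ/ at 5 leftward: 4 /n/ → [+RTR]; 3 /š/ blocks.
From /ḍ/ at 10 leftward: 9 /i/ → [+RTR]; 8 /š/ blocks.
From /ḍ/ at 15 leftward: 14 /i/ → [+RTR]; 13 /i/ → [+RTR]; 12 /j/ blocks.
Targets with no active source: positions 1 2 6 11 17 18 stay [-emphatic].
[+RTR] positions on the surface: 4 5 9 10 13 14 15.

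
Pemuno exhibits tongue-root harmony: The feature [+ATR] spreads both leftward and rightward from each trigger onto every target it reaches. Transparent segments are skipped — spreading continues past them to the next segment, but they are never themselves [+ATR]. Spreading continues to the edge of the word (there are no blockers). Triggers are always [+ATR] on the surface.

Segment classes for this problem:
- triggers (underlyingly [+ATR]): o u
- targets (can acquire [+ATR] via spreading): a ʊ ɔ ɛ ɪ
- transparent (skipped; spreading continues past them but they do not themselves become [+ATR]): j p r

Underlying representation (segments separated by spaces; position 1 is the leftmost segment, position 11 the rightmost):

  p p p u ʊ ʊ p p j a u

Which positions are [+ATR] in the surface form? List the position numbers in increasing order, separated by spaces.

4 5 6 10 11

From /u/ at 4 rightward: 5 /ʊ/ → [+ATR]; 6 /ʊ/ → [+ATR]; 7 /p/ transparent; 8 /p/ transparent; 9 /j/ transparent; 10 /a/ → [+ATR]; 11 /u/ is itself a trigger — this domain ends here.
From /u/ at 4 leftward: 3 /p/ transparent; 2 /p/ transparent; 1 /p/ transparent; word edge.
From /u/ at 11 rightward: word edge.
From /u/ at 11 leftward: 10 /a/ → [+ATR]; 9 /j/ transparent; 8 /p/ transparent; 7 /p/ transparent; 6 /ʊ/ → [+ATR]; 5 /ʊ/ → [+ATR]; 4 /u/ is itself a trigger — this domain ends here.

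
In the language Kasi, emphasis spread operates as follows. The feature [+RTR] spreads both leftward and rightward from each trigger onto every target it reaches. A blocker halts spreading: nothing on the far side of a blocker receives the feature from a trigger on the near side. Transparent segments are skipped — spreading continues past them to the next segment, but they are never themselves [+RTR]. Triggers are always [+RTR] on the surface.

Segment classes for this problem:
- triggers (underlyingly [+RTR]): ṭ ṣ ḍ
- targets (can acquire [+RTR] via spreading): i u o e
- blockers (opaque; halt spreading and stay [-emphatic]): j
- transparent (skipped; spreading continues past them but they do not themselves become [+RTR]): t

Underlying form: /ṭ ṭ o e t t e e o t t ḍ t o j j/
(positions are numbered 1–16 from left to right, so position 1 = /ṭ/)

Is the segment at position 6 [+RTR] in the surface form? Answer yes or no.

From /ṭ/ at 1 rightward: 2 /ṭ/ is itself a trigger — this domain ends here.
From /ṭ/ at 1 leftward: word edge.
From /ṭ/ at 2 rightward: 3 /o/ → [+RTR]; 4 /e/ → [+RTR]; 5 /t/ transparent; 6 /t/ transparent; 7 /e/ → [+RTR]; 8 /e/ → [+RTR]; 9 /o/ → [+RTR]; 10 /t/ transparent; 11 /t/ transparent; 12 /ḍ/ is itself a trigger — this domain ends here.
From /ṭ/ at 2 leftward: 1 /ṭ/ is itself a trigger — this domain ends here.
From /ḍ/ at 12 rightward: 13 /t/ transparent; 14 /o/ → [+RTR]; 15 /j/ blocks.
From /ḍ/ at 12 leftward: 11 /t/ transparent; 10 /t/ transparent; 9 /o/ → [+RTR]; 8 /e/ → [+RTR]; 7 /e/ → [+RTR]; 6 /t/ transparent; 5 /t/ transparent; 4 /e/ → [+RTR]; 3 /o/ → [+RTR]; 2 /ṭ/ is itself a trigger — this domain ends here.
[+RTR] positions on the surface: 1 2 3 4 7 8 9 12 14.

no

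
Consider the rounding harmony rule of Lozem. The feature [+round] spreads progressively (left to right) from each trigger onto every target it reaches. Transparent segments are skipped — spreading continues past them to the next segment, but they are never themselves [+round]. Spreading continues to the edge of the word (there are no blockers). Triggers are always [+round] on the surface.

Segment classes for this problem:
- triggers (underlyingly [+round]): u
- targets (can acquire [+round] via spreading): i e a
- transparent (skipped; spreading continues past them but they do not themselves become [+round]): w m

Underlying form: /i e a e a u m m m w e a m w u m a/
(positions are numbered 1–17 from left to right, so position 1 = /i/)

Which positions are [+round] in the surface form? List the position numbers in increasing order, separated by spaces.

From /u/ at 6 rightward: 7 /m/ transparent; 8 /m/ transparent; 9 /m/ transparent; 10 /w/ transparent; 11 /e/ → [+round]; 12 /a/ → [+round]; 13 /m/ transparent; 14 /w/ transparent; 15 /u/ is itself a trigger — this domain ends here.
From /u/ at 15 rightward: 16 /m/ transparent; 17 /a/ → [+round]; word edge.
Targets with no active source: positions 1 2 3 4 5 stay [-round].

6 11 12 15 17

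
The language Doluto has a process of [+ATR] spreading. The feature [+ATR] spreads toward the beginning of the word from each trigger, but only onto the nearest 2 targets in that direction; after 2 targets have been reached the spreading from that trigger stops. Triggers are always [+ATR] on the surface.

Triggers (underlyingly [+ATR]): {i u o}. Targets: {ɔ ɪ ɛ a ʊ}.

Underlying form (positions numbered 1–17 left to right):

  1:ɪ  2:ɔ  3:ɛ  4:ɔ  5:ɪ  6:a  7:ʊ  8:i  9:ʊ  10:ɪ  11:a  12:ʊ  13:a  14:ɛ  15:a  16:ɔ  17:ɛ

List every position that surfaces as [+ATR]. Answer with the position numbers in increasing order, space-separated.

From /i/ at 8 leftward: 7 /ʊ/ → [+ATR]; 6 /a/ → [+ATR]; bound reached.
Targets with no active source: positions 1 2 3 4 5 9 10 11 12 13 14 15 16 17 stay [-ATR].

6 7 8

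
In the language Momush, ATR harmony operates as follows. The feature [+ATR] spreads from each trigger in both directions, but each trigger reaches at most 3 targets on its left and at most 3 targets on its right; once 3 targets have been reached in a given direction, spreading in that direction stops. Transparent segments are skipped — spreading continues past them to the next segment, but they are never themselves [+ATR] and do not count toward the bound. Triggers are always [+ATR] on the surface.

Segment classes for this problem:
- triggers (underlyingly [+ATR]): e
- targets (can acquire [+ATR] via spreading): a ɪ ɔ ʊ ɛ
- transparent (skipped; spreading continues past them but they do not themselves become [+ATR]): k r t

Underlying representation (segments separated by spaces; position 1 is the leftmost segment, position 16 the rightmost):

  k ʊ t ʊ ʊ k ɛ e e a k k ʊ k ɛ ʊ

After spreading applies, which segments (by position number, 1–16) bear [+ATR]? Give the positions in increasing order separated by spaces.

4 5 7 8 9 10 13 15

From /e/ at 8 rightward: 9 /e/ is itself a trigger — this domain ends here.
From /e/ at 8 leftward: 7 /ɛ/ → [+ATR]; 6 /k/ transparent; 5 /ʊ/ → [+ATR]; 4 /ʊ/ → [+ATR]; bound reached.
From /e/ at 9 rightward: 10 /a/ → [+ATR]; 11 /k/ transparent; 12 /k/ transparent; 13 /ʊ/ → [+ATR]; 14 /k/ transparent; 15 /ɛ/ → [+ATR]; bound reached.
From /e/ at 9 leftward: 8 /e/ is itself a trigger — this domain ends here.
Targets with no active source: positions 2 16 stay [-ATR].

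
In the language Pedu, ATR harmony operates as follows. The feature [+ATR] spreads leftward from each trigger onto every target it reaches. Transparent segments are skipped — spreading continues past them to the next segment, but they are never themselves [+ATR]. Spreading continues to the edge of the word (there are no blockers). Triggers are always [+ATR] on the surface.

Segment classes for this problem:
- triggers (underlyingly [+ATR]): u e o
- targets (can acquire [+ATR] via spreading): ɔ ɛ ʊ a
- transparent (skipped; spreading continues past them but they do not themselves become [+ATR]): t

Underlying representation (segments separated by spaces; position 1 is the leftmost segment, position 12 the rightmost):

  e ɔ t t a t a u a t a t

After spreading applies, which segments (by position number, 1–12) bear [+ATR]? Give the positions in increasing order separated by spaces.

1 2 5 7 8

From /e/ at 1 leftward: word edge.
From /u/ at 8 leftward: 7 /a/ → [+ATR]; 6 /t/ transparent; 5 /a/ → [+ATR]; 4 /t/ transparent; 3 /t/ transparent; 2 /ɔ/ → [+ATR]; 1 /e/ is itself a trigger — this domain ends here.
Targets with no active source: positions 9 11 stay [-ATR].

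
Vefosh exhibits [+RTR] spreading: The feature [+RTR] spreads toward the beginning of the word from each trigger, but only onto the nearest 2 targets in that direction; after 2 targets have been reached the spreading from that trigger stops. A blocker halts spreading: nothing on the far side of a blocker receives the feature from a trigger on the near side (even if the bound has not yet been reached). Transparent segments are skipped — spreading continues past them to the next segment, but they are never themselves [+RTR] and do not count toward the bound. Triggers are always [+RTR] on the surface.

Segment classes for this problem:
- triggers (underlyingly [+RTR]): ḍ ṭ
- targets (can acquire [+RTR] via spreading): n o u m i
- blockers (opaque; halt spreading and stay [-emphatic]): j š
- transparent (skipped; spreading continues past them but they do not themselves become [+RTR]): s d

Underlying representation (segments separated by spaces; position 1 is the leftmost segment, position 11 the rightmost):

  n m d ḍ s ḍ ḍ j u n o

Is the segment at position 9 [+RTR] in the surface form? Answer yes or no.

From /ḍ/ at 4 leftward: 3 /d/ transparent; 2 /m/ → [+RTR]; 1 /n/ → [+RTR]; bound reached.
From /ḍ/ at 6 leftward: 5 /s/ transparent; 4 /ḍ/ is itself a trigger — this domain ends here.
From /ḍ/ at 7 leftward: 6 /ḍ/ is itself a trigger — this domain ends here.
Targets with no active source: positions 9 10 11 stay [-emphatic].
[+RTR] positions on the surface: 1 2 4 6 7.

no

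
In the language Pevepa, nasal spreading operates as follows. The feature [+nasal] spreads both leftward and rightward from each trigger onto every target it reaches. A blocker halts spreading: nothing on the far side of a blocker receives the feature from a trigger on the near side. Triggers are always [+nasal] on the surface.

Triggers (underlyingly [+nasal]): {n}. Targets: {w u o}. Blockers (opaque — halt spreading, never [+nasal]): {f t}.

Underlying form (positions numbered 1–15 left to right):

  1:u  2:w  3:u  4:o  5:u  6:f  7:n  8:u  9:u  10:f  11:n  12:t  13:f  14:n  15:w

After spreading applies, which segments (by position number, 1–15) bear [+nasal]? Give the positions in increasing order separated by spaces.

7 8 9 11 14 15

From /n/ at 7 rightward: 8 /u/ → [+nasal]; 9 /u/ → [+nasal]; 10 /f/ blocks.
From /n/ at 7 leftward: 6 /f/ blocks.
From /n/ at 11 rightward: 12 /t/ blocks.
From /n/ at 11 leftward: 10 /f/ blocks.
From /n/ at 14 rightward: 15 /w/ → [+nasal]; word edge.
From /n/ at 14 leftward: 13 /f/ blocks.
Targets with no active source: positions 1 2 3 4 5 stay [-nasal].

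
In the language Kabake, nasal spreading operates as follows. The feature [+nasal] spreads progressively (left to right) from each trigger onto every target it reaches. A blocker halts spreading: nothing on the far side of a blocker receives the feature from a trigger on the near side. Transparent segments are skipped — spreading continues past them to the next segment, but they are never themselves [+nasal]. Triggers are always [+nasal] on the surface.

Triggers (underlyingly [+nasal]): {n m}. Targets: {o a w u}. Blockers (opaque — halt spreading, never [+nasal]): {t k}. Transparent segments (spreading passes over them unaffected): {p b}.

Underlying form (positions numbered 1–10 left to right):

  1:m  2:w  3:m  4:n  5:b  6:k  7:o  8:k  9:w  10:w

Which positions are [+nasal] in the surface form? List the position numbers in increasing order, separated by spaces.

1 2 3 4

From /m/ at 1 rightward: 2 /w/ → [+nasal]; 3 /m/ is itself a trigger — this domain ends here.
From /m/ at 3 rightward: 4 /n/ is itself a trigger — this domain ends here.
From /n/ at 4 rightward: 5 /b/ transparent; 6 /k/ blocks.
Targets with no active source: positions 7 9 10 stay [-nasal].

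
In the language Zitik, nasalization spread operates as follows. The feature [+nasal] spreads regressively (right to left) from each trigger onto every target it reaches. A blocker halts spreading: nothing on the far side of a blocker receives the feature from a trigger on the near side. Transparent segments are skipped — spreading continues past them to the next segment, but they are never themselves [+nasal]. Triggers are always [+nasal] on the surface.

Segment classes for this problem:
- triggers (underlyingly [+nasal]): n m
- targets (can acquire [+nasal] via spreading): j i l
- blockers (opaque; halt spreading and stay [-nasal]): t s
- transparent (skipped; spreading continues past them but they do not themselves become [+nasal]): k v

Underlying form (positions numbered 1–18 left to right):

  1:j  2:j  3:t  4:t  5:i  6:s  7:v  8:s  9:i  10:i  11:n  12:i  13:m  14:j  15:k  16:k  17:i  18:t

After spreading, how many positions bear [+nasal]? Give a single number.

From /n/ at 11 leftward: 10 /i/ → [+nasal]; 9 /i/ → [+nasal]; 8 /s/ blocks.
From /m/ at 13 leftward: 12 /i/ → [+nasal]; 11 /n/ is itself a trigger — this domain ends here.
Targets with no active source: positions 1 2 5 14 17 stay [-nasal].
[+nasal] positions on the surface: 9 10 11 12 13.

5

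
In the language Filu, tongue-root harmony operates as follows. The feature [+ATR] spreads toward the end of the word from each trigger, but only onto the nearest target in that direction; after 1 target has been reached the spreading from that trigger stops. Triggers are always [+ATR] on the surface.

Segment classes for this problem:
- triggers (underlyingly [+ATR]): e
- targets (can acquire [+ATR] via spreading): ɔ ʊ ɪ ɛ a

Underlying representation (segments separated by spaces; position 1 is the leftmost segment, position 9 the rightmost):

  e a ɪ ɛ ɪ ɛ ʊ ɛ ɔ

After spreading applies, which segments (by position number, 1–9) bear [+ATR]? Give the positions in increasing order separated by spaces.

1 2

From /e/ at 1 rightward: 2 /a/ → [+ATR]; bound reached.
Targets with no active source: positions 3 4 5 6 7 8 9 stay [-ATR].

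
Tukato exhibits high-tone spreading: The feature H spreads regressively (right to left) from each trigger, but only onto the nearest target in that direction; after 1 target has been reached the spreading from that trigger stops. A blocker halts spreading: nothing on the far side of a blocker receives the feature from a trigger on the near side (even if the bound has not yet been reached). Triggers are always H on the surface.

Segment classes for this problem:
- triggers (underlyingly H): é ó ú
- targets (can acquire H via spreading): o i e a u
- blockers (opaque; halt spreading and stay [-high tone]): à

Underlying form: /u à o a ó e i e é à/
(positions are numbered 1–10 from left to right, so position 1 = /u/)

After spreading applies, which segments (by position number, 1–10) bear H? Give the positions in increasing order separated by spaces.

From /ó/ at 5 leftward: 4 /a/ → H; bound reached.
From /é/ at 9 leftward: 8 /e/ → H; bound reached.
Targets with no active source: positions 1 3 6 7 stay [-high tone].

4 5 8 9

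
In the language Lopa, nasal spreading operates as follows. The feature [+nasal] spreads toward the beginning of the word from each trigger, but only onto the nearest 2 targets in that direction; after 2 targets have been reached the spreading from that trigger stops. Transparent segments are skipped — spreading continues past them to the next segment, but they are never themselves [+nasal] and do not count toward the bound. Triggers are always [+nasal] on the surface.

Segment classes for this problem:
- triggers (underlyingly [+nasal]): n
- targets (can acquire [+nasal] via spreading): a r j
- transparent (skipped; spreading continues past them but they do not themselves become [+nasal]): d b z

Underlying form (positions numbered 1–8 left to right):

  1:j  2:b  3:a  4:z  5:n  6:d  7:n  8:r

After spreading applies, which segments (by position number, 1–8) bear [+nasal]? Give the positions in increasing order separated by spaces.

From /n/ at 5 leftward: 4 /z/ transparent; 3 /a/ → [+nasal]; 2 /b/ transparent; 1 /j/ → [+nasal]; bound reached.
From /n/ at 7 leftward: 6 /d/ transparent; 5 /n/ is itself a trigger — this domain ends here.
Target with no active source: position 8 stays [-nasal].

1 3 5 7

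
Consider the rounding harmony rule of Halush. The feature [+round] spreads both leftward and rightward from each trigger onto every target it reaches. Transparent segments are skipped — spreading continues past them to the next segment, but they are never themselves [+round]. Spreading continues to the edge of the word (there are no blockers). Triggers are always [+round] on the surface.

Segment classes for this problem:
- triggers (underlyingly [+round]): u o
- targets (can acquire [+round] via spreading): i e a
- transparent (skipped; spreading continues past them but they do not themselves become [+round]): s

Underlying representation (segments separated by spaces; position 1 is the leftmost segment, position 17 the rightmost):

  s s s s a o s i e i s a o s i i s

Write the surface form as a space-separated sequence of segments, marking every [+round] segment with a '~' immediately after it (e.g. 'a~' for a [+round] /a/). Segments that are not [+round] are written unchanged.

From /o/ at 6 rightward: 7 /s/ transparent; 8 /i/ → [+round]; 9 /e/ → [+round]; 10 /i/ → [+round]; 11 /s/ transparent; 12 /a/ → [+round]; 13 /o/ is itself a trigger — this domain ends here.
From /o/ at 6 leftward: 5 /a/ → [+round]; 4 /s/ transparent; 3 /s/ transparent; 2 /s/ transparent; 1 /s/ transparent; word edge.
From /o/ at 13 rightward: 14 /s/ transparent; 15 /i/ → [+round]; 16 /i/ → [+round]; 17 /s/ transparent; word edge.
From /o/ at 13 leftward: 12 /a/ → [+round]; 11 /s/ transparent; 10 /i/ → [+round]; 9 /e/ → [+round]; 8 /i/ → [+round]; 7 /s/ transparent; 6 /o/ is itself a trigger — this domain ends here.
[+round] positions on the surface: 5 6 8 9 10 12 13 15 16.

s s s s a~ o~ s i~ e~ i~ s a~ o~ s i~ i~ s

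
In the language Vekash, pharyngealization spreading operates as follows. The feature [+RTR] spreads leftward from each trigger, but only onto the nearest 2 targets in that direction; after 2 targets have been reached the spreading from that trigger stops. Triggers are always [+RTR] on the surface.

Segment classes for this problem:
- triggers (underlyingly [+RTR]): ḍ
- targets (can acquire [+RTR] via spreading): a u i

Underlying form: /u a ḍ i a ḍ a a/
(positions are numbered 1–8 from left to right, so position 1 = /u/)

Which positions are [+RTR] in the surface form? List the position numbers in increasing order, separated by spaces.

From /ḍ/ at 3 leftward: 2 /a/ → [+RTR]; 1 /u/ → [+RTR]; bound reached.
From /ḍ/ at 6 leftward: 5 /a/ → [+RTR]; 4 /i/ → [+RTR]; bound reached.
Targets with no active source: positions 7 8 stay [-emphatic].

1 2 3 4 5 6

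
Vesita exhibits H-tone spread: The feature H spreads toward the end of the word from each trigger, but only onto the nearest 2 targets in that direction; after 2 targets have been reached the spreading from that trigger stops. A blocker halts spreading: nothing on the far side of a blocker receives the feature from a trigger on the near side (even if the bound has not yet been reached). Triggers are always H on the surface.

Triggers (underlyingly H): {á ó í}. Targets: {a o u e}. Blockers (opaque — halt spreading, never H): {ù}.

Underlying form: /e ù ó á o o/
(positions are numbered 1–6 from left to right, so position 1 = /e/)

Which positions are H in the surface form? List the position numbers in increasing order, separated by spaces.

3 4 5 6

From /ó/ at 3 rightward: 4 /á/ is itself a trigger — this domain ends here.
From /á/ at 4 rightward: 5 /o/ → H; 6 /o/ → H; bound reached.
Target with no active source: position 1 stays [-high tone].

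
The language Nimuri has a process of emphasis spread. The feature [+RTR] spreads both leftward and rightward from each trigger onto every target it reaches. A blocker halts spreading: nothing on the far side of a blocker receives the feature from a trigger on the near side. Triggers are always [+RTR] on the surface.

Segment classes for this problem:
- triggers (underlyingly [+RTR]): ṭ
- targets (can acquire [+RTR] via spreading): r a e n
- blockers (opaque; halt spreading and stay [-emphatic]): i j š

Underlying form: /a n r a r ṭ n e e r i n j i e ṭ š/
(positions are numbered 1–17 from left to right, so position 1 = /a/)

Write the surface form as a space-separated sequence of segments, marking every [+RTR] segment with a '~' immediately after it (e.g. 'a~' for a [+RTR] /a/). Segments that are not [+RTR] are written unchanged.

From /ṭ/ at 6 rightward: 7 /n/ → [+RTR]; 8 /e/ → [+RTR]; 9 /e/ → [+RTR]; 10 /r/ → [+RTR]; 11 /i/ blocks.
From /ṭ/ at 6 leftward: 5 /r/ → [+RTR]; 4 /a/ → [+RTR]; 3 /r/ → [+RTR]; 2 /n/ → [+RTR]; 1 /a/ → [+RTR]; word edge.
From /ṭ/ at 16 rightward: 17 /š/ blocks.
From /ṭ/ at 16 leftward: 15 /e/ → [+RTR]; 14 /i/ blocks.
Target with no active source: position 12 stays [-emphatic].
[+RTR] positions on the surface: 1 2 3 4 5 6 7 8 9 10 15 16.

a~ n~ r~ a~ r~ ṭ~ n~ e~ e~ r~ i n j i e~ ṭ~ š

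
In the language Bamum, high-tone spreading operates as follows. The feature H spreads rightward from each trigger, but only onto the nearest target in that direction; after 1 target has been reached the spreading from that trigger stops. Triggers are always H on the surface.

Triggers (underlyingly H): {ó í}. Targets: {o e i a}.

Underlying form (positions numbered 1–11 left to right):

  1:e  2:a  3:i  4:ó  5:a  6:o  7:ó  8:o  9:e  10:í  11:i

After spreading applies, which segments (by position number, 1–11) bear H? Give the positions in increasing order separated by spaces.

4 5 7 8 10 11

From /ó/ at 4 rightward: 5 /a/ → H; bound reached.
From /ó/ at 7 rightward: 8 /o/ → H; bound reached.
From /í/ at 10 rightward: 11 /i/ → H; bound reached.
Targets with no active source: positions 1 2 3 6 9 stay [-high tone].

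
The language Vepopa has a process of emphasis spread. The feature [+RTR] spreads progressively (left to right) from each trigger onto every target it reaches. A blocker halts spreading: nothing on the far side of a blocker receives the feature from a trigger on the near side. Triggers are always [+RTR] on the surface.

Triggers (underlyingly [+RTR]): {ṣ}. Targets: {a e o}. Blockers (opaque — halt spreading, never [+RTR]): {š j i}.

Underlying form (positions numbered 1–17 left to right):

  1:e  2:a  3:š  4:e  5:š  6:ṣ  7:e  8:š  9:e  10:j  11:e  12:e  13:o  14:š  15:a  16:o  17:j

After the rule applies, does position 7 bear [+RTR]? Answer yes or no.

yes

From /ṣ/ at 6 rightward: 7 /e/ → [+RTR]; 8 /š/ blocks.
Targets with no active source: positions 1 2 4 9 11 12 13 15 16 stay [-emphatic].
[+RTR] positions on the surface: 6 7.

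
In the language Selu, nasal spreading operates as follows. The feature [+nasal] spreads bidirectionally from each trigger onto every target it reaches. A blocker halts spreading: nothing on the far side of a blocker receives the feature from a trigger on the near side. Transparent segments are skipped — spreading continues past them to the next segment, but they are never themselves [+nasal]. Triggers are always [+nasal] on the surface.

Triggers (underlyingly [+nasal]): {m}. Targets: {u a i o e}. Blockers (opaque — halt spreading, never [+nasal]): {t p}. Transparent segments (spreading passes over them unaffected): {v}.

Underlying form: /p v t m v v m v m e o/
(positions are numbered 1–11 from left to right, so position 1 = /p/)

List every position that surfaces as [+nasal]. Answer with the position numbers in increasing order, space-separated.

From /m/ at 4 rightward: 5 /v/ transparent; 6 /v/ transparent; 7 /m/ is itself a trigger — this domain ends here.
From /m/ at 4 leftward: 3 /t/ blocks.
From /m/ at 7 rightward: 8 /v/ transparent; 9 /m/ is itself a trigger — this domain ends here.
From /m/ at 7 leftward: 6 /v/ transparent; 5 /v/ transparent; 4 /m/ is itself a trigger — this domain ends here.
From /m/ at 9 rightward: 10 /e/ → [+nasal]; 11 /o/ → [+nasal]; word edge.
From /m/ at 9 leftward: 8 /v/ transparent; 7 /m/ is itself a trigger — this domain ends here.

4 7 9 10 11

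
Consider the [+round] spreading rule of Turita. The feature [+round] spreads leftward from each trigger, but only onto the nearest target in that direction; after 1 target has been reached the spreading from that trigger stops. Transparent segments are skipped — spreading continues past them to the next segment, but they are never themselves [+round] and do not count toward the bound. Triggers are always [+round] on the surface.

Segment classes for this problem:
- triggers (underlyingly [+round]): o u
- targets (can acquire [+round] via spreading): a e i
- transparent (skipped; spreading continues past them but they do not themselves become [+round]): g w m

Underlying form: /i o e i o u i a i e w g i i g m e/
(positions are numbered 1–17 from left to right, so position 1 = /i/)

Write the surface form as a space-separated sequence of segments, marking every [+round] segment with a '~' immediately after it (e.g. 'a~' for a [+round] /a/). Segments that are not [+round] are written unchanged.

From /o/ at 2 leftward: 1 /i/ → [+round]; bound reached.
From /o/ at 5 leftward: 4 /i/ → [+round]; bound reached.
From /u/ at 6 leftward: 5 /o/ is itself a trigger — this domain ends here.
Targets with no active source: positions 3 7 8 9 10 13 14 17 stay [-round].
[+round] positions on the surface: 1 2 4 5 6.

i~ o~ e i~ o~ u~ i a i e w g i i g m e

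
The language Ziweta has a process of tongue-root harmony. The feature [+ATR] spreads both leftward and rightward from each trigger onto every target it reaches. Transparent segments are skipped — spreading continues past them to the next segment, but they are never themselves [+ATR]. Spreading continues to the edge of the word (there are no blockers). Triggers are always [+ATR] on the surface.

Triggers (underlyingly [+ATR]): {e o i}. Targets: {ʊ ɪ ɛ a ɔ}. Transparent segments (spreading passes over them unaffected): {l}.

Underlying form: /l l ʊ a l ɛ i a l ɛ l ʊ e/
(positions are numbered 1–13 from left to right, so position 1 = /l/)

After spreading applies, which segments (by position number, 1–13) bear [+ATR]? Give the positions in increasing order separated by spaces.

3 4 6 7 8 10 12 13

From /i/ at 7 rightward: 8 /a/ → [+ATR]; 9 /l/ transparent; 10 /ɛ/ → [+ATR]; 11 /l/ transparent; 12 /ʊ/ → [+ATR]; 13 /e/ is itself a trigger — this domain ends here.
From /i/ at 7 leftward: 6 /ɛ/ → [+ATR]; 5 /l/ transparent; 4 /a/ → [+ATR]; 3 /ʊ/ → [+ATR]; 2 /l/ transparent; 1 /l/ transparent; word edge.
From /e/ at 13 rightward: word edge.
From /e/ at 13 leftward: 12 /ʊ/ → [+ATR]; 11 /l/ transparent; 10 /ɛ/ → [+ATR]; 9 /l/ transparent; 8 /a/ → [+ATR]; 7 /i/ is itself a trigger — this domain ends here.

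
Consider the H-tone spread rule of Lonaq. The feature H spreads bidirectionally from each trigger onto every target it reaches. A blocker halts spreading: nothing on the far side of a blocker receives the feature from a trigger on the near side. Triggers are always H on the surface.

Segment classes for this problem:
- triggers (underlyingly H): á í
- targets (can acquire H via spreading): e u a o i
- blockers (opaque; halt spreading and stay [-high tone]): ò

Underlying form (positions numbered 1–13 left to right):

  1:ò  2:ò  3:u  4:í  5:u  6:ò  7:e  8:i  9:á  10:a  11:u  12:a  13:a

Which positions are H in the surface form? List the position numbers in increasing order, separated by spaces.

From /í/ at 4 rightward: 5 /u/ → H; 6 /ò/ blocks.
From /í/ at 4 leftward: 3 /u/ → H; 2 /ò/ blocks.
From /á/ at 9 rightward: 10 /a/ → H; 11 /u/ → H; 12 /a/ → H; 13 /a/ → H; word edge.
From /á/ at 9 leftward: 8 /i/ → H; 7 /e/ → H; 6 /ò/ blocks.

3 4 5 7 8 9 10 11 12 13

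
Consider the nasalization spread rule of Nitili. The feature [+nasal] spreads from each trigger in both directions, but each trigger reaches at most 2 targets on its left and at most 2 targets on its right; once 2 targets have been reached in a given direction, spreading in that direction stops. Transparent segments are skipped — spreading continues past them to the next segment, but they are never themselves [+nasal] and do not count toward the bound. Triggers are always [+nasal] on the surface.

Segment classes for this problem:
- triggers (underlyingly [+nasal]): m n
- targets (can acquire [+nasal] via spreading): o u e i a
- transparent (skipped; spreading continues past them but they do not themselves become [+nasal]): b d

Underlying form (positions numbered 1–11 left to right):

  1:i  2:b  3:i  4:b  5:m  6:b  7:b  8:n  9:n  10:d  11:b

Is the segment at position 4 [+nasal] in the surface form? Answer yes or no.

From /m/ at 5 rightward: 6 /b/ transparent; 7 /b/ transparent; 8 /n/ is itself a trigger — this domain ends here.
From /m/ at 5 leftward: 4 /b/ transparent; 3 /i/ → [+nasal]; 2 /b/ transparent; 1 /i/ → [+nasal]; bound reached.
From /n/ at 8 rightward: 9 /n/ is itself a trigger — this domain ends here.
From /n/ at 8 leftward: 7 /b/ transparent; 6 /b/ transparent; 5 /m/ is itself a trigger — this domain ends here.
From /n/ at 9 rightward: 10 /d/ transparent; 11 /b/ transparent; word edge.
From /n/ at 9 leftward: 8 /n/ is itself a trigger — this domain ends here.
[+nasal] positions on the surface: 1 3 5 8 9.

no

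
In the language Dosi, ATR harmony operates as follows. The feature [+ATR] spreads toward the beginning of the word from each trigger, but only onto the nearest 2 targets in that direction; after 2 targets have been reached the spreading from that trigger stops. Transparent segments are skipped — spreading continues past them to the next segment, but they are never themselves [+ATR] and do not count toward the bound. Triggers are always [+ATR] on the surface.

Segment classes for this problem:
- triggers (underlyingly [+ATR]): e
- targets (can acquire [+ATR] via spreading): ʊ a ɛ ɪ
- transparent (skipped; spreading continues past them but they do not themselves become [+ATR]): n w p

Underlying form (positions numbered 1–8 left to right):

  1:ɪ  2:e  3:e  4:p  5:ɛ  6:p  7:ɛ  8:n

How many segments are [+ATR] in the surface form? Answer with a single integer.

From /e/ at 2 leftward: 1 /ɪ/ → [+ATR]; word edge.
From /e/ at 3 leftward: 2 /e/ is itself a trigger — this domain ends here.
Targets with no active source: positions 5 7 stay [-ATR].
[+ATR] positions on the surface: 1 2 3.

3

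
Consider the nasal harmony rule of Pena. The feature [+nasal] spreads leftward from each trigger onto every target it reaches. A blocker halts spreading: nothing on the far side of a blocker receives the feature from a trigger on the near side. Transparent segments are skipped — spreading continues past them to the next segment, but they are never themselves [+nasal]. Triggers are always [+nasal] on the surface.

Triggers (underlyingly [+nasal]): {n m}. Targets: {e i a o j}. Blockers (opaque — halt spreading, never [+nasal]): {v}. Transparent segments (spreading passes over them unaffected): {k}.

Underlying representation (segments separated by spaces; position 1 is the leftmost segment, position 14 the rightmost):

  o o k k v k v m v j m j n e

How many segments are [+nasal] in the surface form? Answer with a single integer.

From /m/ at 8 leftward: 7 /v/ blocks.
From /m/ at 11 leftward: 10 /j/ → [+nasal]; 9 /v/ blocks.
From /n/ at 13 leftward: 12 /j/ → [+nasal]; 11 /m/ is itself a trigger — this domain ends here.
Targets with no active source: positions 1 2 14 stay [-nasal].
[+nasal] positions on the surface: 8 10 11 12 13.

5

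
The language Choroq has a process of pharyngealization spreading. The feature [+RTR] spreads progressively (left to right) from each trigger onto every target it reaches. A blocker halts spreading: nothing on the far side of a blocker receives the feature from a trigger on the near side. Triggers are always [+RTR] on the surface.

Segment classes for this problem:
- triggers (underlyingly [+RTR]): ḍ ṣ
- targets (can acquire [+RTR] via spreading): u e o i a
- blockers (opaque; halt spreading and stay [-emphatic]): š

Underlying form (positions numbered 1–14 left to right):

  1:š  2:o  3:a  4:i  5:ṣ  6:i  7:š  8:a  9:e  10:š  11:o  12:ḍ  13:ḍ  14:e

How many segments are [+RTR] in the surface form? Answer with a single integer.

5

From /ṣ/ at 5 rightward: 6 /i/ → [+RTR]; 7 /š/ blocks.
From /ḍ/ at 12 rightward: 13 /ḍ/ is itself a trigger — this domain ends here.
From /ḍ/ at 13 rightward: 14 /e/ → [+RTR]; word edge.
Targets with no active source: positions 2 3 4 8 9 11 stay [-emphatic].
[+RTR] positions on the surface: 5 6 12 13 14.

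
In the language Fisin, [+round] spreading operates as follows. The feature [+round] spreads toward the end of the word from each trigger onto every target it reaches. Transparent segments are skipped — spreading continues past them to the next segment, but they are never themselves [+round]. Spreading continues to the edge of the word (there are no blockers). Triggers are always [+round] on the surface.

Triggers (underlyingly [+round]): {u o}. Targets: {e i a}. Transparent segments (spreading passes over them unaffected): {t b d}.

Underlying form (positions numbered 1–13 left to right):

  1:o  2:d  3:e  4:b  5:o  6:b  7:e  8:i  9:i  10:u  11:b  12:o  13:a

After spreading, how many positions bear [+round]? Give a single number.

From /o/ at 1 rightward: 2 /d/ transparent; 3 /e/ → [+round]; 4 /b/ transparent; 5 /o/ is itself a trigger — this domain ends here.
From /o/ at 5 rightward: 6 /b/ transparent; 7 /e/ → [+round]; 8 /i/ → [+round]; 9 /i/ → [+round]; 10 /u/ is itself a trigger — this domain ends here.
From /u/ at 10 rightward: 11 /b/ transparent; 12 /o/ is itself a trigger — this domain ends here.
From /o/ at 12 rightward: 13 /a/ → [+round]; word edge.
[+round] positions on the surface: 1 3 5 7 8 9 10 12 13.

9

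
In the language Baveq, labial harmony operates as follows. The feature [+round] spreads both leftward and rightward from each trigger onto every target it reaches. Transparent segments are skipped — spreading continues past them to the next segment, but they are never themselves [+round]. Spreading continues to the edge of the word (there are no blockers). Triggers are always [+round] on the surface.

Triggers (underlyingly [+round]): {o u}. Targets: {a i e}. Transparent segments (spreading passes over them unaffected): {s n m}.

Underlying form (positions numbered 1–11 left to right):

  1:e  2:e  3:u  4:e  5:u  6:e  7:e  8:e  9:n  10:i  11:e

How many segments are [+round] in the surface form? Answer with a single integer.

10

From /u/ at 3 rightward: 4 /e/ → [+round]; 5 /u/ is itself a trigger — this domain ends here.
From /u/ at 3 leftward: 2 /e/ → [+round]; 1 /e/ → [+round]; word edge.
From /u/ at 5 rightward: 6 /e/ → [+round]; 7 /e/ → [+round]; 8 /e/ → [+round]; 9 /n/ transparent; 10 /i/ → [+round]; 11 /e/ → [+round]; word edge.
From /u/ at 5 leftward: 4 /e/ → [+round]; 3 /u/ is itself a trigger — this domain ends here.
[+round] positions on the surface: 1 2 3 4 5 6 7 8 10 11.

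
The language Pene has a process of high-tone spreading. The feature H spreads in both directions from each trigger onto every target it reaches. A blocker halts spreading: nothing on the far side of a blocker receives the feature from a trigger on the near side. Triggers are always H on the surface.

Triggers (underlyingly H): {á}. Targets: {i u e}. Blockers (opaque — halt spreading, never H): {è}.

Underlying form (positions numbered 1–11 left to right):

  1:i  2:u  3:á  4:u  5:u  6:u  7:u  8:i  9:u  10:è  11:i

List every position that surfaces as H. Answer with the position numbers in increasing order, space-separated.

1 2 3 4 5 6 7 8 9

From /á/ at 3 rightward: 4 /u/ → H; 5 /u/ → H; 6 /u/ → H; 7 /u/ → H; 8 /i/ → H; 9 /u/ → H; 10 /è/ blocks.
From /á/ at 3 leftward: 2 /u/ → H; 1 /i/ → H; word edge.
Target with no active source: position 11 stays [-high tone].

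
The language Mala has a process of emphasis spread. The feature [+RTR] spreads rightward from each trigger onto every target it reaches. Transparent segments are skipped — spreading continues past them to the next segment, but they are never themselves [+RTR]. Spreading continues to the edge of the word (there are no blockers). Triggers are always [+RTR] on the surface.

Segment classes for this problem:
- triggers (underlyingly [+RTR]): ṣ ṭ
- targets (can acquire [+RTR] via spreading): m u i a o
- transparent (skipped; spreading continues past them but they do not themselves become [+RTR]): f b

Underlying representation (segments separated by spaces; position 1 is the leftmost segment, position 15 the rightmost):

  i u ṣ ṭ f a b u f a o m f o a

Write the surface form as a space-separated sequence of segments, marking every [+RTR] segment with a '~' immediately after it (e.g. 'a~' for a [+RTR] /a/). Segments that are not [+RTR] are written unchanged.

From /ṣ/ at 3 rightward: 4 /ṭ/ is itself a trigger — this domain ends here.
From /ṭ/ at 4 rightward: 5 /f/ transparent; 6 /a/ → [+RTR]; 7 /b/ transparent; 8 /u/ → [+RTR]; 9 /f/ transparent; 10 /a/ → [+RTR]; 11 /o/ → [+RTR]; 12 /m/ → [+RTR]; 13 /f/ transparent; 14 /o/ → [+RTR]; 15 /a/ → [+RTR]; word edge.
Targets with no active source: positions 1 2 stay [-emphatic].
[+RTR] positions on the surface: 3 4 6 8 10 11 12 14 15.

i u ṣ~ ṭ~ f a~ b u~ f a~ o~ m~ f o~ a~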